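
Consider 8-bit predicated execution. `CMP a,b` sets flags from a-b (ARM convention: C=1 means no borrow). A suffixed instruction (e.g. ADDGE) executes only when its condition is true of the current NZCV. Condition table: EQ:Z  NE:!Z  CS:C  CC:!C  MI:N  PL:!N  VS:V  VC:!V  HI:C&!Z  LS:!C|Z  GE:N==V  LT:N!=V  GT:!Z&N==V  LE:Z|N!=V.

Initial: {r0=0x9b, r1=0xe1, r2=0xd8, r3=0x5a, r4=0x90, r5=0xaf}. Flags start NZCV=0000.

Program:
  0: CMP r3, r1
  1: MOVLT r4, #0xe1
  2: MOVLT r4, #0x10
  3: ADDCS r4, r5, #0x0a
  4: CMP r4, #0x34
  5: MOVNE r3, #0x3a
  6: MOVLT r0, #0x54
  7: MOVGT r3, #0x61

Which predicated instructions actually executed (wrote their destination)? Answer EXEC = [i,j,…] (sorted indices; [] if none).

EXEC = [5,6]

[0] flags=0000 → (cmp)
[1] flags=0000 LT?F → skip
[2] flags=0000 LT?F → skip
[3] flags=0000 CS?F → skip
[4] flags=0011 → (cmp)
[5] flags=0011 NE?T → r3=0x3a
[6] flags=0011 LT?T → r0=0x54
[7] flags=0011 GT?F → skip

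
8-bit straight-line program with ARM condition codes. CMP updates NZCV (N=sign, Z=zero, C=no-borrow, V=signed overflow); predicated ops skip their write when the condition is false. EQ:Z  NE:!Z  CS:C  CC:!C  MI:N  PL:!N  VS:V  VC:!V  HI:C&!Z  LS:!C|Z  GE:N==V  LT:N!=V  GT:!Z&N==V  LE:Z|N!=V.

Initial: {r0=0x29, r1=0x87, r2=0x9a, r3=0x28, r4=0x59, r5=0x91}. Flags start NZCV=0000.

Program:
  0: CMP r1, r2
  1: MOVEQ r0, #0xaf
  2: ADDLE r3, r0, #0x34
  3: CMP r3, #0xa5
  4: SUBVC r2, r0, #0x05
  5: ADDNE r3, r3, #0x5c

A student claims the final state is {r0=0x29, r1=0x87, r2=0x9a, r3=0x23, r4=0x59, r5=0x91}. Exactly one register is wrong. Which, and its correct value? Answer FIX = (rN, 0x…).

[0] flags=1000 → (cmp)
[1] flags=1000 EQ?F → skip
[2] flags=1000 LE?T → r3=0x5d
[3] flags=1001 → (cmp)
[4] flags=1001 VC?F → skip
[5] flags=1001 NE?T → r3=0xb9

FIX = (r3, 0xb9)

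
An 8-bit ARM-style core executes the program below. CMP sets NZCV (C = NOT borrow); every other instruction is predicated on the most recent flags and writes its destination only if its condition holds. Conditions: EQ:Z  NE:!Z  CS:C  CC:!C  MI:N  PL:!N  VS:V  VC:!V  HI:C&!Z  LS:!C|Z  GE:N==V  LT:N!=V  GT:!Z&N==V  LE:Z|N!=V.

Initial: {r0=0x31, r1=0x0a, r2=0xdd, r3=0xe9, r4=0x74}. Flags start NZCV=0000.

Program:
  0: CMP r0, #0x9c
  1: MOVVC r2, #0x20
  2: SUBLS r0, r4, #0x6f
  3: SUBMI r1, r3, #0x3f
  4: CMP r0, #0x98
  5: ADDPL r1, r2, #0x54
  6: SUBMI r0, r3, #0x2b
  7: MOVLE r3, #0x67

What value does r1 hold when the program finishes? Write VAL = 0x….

0: ✓ CMP  NZCV=1001
1: · MOVVC
2: ✓ SUBLS  r0←0x05
3: ✓ SUBMI  r1←0xaa
4: ✓ CMP  NZCV=0000
5: ✓ ADDPL  r1←0x31
6: · SUBMI
7: · MOVLE

VAL = 0x31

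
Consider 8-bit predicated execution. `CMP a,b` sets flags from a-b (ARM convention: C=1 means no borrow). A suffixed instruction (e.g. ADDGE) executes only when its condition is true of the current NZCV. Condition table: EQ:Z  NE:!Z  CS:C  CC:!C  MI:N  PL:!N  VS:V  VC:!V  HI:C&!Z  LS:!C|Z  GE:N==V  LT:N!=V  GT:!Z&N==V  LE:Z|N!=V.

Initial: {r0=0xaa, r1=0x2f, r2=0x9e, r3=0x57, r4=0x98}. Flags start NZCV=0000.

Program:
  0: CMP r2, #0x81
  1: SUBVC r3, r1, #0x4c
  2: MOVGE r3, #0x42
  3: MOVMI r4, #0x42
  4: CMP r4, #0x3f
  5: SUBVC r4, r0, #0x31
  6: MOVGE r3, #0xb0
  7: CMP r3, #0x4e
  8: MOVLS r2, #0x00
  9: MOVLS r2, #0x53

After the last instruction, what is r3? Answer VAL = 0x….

0: ✓ CMP  NZCV=0010
1: ✓ SUBVC  r3←0xe3
2: ✓ MOVGE  r3←0x42
3: · MOVMI
4: ✓ CMP  NZCV=0011
5: · SUBVC
6: · MOVGE
7: ✓ CMP  NZCV=1000
8: ✓ MOVLS  r2←0x00
9: ✓ MOVLS  r2←0x53

VAL = 0x42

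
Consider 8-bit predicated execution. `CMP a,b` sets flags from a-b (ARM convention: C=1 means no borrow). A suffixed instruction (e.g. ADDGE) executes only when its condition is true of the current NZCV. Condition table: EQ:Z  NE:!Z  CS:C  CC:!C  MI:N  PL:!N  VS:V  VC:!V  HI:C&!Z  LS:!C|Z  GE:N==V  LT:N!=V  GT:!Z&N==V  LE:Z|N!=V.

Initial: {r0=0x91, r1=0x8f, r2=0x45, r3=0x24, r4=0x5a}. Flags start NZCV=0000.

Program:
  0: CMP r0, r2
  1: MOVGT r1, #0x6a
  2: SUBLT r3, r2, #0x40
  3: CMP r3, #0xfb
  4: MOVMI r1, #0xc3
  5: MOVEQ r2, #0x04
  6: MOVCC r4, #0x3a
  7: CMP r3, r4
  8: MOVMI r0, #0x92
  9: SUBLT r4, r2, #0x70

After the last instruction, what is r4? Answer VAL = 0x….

[0] flags=0011 → (cmp)
[1] flags=0011 GT?F → skip
[2] flags=0011 LT?T → r3=0x05
[3] flags=0000 → (cmp)
[4] flags=0000 MI?F → skip
[5] flags=0000 EQ?F → skip
[6] flags=0000 CC?T → r4=0x3a
[7] flags=1000 → (cmp)
[8] flags=1000 MI?T → r0=0x92
[9] flags=1000 LT?T → r4=0xd5

VAL = 0xd5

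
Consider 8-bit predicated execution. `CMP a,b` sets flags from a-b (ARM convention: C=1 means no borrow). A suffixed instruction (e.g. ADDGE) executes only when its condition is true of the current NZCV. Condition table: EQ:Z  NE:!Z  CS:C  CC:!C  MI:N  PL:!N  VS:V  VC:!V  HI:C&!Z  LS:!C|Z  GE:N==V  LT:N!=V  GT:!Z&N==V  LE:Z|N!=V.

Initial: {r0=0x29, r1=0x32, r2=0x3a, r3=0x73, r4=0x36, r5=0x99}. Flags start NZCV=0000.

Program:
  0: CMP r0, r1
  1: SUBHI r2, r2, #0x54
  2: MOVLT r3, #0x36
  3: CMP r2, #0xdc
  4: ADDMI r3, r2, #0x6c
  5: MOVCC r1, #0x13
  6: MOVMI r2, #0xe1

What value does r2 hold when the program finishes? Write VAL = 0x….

VAL = 0x3a

0: ✓ CMP  NZCV=1000
1: · SUBHI
2: ✓ MOVLT  r3←0x36
3: ✓ CMP  NZCV=0000
4: · ADDMI
5: ✓ MOVCC  r1←0x13
6: · MOVMI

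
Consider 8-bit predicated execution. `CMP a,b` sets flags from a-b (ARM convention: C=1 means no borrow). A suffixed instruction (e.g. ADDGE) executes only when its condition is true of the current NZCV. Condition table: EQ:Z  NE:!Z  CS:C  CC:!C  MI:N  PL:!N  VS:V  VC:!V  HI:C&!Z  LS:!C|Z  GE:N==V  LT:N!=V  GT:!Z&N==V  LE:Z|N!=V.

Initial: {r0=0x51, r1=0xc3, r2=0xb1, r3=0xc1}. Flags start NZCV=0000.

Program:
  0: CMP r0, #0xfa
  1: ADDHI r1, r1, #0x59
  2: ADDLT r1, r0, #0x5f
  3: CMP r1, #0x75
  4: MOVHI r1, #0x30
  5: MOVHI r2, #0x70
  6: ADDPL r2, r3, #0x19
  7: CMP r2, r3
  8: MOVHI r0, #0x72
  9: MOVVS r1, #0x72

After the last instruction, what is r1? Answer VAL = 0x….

[0] flags=0000 → (cmp)
[1] flags=0000 HI?F → skip
[2] flags=0000 LT?F → skip
[3] flags=0011 → (cmp)
[4] flags=0011 HI?T → r1=0x30
[5] flags=0011 HI?T → r2=0x70
[6] flags=0011 PL?T → r2=0xda
[7] flags=0010 → (cmp)
[8] flags=0010 HI?T → r0=0x72
[9] flags=0010 VS?F → skip

VAL = 0x30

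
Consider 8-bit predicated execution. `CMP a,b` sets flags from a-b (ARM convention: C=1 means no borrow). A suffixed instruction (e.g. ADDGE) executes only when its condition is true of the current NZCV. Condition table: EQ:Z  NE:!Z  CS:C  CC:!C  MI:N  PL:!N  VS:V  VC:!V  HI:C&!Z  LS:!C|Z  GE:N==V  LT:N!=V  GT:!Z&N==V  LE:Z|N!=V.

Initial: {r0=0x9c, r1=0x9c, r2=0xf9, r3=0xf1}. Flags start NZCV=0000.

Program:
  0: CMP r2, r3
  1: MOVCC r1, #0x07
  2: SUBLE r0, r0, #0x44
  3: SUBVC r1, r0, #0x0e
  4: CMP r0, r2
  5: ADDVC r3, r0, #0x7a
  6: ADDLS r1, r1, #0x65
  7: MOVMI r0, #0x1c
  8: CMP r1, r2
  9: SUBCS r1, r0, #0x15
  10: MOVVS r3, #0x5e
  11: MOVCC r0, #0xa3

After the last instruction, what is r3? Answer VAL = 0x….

[0] flags=0010 → (cmp)
[1] flags=0010 CC?F → skip
[2] flags=0010 LE?F → skip
[3] flags=0010 VC?T → r1=0x8e
[4] flags=1000 → (cmp)
[5] flags=1000 VC?T → r3=0x16
[6] flags=1000 LS?T → r1=0xf3
[7] flags=1000 MI?T → r0=0x1c
[8] flags=1000 → (cmp)
[9] flags=1000 CS?F → skip
[10] flags=1000 VS?F → skip
[11] flags=1000 CC?T → r0=0xa3

VAL = 0x16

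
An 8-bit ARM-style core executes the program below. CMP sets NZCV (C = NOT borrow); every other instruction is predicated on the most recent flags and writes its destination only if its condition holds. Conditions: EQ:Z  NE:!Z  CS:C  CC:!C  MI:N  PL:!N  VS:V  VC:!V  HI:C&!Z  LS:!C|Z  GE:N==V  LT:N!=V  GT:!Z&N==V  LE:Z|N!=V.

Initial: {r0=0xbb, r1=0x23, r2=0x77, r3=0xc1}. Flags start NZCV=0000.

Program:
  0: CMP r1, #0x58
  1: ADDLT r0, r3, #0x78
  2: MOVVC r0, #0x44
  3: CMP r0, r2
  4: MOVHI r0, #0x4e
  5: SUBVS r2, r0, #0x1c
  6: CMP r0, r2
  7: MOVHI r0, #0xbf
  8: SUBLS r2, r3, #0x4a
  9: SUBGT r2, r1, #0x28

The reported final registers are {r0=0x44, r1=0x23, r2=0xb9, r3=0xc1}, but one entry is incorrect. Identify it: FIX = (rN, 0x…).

FIX = (r2, 0x77)

[0] flags=1000 → (cmp)
[1] flags=1000 LT?T → r0=0x39
[2] flags=1000 VC?T → r0=0x44
[3] flags=1000 → (cmp)
[4] flags=1000 HI?F → skip
[5] flags=1000 VS?F → skip
[6] flags=1000 → (cmp)
[7] flags=1000 HI?F → skip
[8] flags=1000 LS?T → r2=0x77
[9] flags=1000 GT?F → skip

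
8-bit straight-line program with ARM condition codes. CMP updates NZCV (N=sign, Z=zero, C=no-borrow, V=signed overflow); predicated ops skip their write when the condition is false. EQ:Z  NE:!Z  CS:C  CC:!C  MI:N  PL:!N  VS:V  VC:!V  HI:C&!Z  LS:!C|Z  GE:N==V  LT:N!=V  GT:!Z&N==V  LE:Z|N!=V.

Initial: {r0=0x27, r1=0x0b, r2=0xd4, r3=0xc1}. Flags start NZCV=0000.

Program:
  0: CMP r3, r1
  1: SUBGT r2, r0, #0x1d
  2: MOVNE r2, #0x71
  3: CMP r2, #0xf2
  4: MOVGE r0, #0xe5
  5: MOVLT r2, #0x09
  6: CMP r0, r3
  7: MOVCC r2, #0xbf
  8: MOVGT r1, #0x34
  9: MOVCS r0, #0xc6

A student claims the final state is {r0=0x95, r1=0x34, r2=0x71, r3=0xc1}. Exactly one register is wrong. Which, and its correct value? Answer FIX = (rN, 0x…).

FIX = (r0, 0xc6)

0: ✓ CMP  NZCV=1010
1: · SUBGT
2: ✓ MOVNE  r2←0x71
3: ✓ CMP  NZCV=0000
4: ✓ MOVGE  r0←0xe5
5: · MOVLT
6: ✓ CMP  NZCV=0010
7: · MOVCC
8: ✓ MOVGT  r1←0x34
9: ✓ MOVCS  r0←0xc6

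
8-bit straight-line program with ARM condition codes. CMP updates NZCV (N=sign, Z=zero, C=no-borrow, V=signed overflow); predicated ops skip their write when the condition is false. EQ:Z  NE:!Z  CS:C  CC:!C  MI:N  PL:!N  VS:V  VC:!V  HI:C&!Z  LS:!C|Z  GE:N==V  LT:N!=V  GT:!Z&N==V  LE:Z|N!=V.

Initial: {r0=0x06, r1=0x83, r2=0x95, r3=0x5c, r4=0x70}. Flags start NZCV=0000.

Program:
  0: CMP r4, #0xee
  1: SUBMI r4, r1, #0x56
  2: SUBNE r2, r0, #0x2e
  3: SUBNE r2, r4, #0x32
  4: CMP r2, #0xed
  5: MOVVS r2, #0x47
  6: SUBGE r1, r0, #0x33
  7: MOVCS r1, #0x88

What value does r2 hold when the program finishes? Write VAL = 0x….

VAL = 0xfb

0: ✓ CMP  NZCV=1001
1: ✓ SUBMI  r4←0x2d
2: ✓ SUBNE  r2←0xd8
3: ✓ SUBNE  r2←0xfb
4: ✓ CMP  NZCV=0010
5: · MOVVS
6: ✓ SUBGE  r1←0xd3
7: ✓ MOVCS  r1←0x88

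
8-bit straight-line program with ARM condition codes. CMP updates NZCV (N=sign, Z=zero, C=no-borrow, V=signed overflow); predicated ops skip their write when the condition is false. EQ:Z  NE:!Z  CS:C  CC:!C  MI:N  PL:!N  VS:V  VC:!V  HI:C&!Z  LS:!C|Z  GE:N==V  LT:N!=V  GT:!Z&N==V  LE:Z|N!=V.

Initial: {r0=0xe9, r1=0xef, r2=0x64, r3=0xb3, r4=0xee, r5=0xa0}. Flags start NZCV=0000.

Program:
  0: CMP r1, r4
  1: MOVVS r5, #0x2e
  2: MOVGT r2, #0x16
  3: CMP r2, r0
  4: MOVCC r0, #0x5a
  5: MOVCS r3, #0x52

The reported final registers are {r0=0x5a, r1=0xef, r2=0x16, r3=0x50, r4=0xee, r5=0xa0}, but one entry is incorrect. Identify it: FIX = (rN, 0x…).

FIX = (r3, 0xb3)

[0] flags=0010 → (cmp)
[1] flags=0010 VS?F → skip
[2] flags=0010 GT?T → r2=0x16
[3] flags=0000 → (cmp)
[4] flags=0000 CC?T → r0=0x5a
[5] flags=0000 CS?F → skip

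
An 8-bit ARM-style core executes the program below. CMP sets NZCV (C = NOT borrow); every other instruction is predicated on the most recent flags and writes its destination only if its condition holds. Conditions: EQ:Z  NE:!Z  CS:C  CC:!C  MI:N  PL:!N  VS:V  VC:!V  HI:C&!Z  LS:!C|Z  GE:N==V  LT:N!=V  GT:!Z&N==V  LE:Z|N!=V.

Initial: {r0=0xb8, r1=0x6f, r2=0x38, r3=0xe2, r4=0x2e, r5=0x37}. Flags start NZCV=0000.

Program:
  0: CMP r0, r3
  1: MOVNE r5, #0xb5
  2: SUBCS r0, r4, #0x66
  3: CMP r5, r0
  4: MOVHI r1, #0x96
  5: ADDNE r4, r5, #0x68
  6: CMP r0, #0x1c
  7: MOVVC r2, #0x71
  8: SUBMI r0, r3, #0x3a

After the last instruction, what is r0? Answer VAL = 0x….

[0] flags=1000 → (cmp)
[1] flags=1000 NE?T → r5=0xb5
[2] flags=1000 CS?F → skip
[3] flags=1000 → (cmp)
[4] flags=1000 HI?F → skip
[5] flags=1000 NE?T → r4=0x1d
[6] flags=1010 → (cmp)
[7] flags=1010 VC?T → r2=0x71
[8] flags=1010 MI?T → r0=0xa8

VAL = 0xa8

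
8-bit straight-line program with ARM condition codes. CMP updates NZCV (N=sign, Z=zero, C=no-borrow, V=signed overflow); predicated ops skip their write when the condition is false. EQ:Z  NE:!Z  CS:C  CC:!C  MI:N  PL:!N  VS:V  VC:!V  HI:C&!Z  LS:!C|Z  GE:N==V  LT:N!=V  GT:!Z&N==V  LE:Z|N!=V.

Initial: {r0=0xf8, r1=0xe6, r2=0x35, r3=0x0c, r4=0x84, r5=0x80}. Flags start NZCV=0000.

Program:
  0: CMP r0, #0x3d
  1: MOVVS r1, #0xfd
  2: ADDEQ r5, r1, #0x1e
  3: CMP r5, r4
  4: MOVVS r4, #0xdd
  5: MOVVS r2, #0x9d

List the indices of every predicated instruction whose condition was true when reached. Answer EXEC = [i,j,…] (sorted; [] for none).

0: ✓ CMP  NZCV=1010
1: · MOVVS
2: · ADDEQ
3: ✓ CMP  NZCV=1000
4: · MOVVS
5: · MOVVS

EXEC = []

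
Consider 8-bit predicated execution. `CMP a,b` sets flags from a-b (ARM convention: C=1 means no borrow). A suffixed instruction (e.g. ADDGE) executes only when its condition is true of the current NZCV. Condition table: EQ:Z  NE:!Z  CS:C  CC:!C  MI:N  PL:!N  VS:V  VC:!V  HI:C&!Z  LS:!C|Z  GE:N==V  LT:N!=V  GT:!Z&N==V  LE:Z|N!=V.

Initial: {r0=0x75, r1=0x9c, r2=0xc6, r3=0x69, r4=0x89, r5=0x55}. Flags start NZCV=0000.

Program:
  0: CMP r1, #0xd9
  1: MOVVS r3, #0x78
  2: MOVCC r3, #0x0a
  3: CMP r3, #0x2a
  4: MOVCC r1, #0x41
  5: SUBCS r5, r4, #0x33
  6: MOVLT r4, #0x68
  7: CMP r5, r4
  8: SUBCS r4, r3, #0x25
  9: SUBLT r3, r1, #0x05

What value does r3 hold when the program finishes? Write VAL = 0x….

[0] flags=1000 → (cmp)
[1] flags=1000 VS?F → skip
[2] flags=1000 CC?T → r3=0x0a
[3] flags=1000 → (cmp)
[4] flags=1000 CC?T → r1=0x41
[5] flags=1000 CS?F → skip
[6] flags=1000 LT?T → r4=0x68
[7] flags=1000 → (cmp)
[8] flags=1000 CS?F → skip
[9] flags=1000 LT?T → r3=0x3c

VAL = 0x3c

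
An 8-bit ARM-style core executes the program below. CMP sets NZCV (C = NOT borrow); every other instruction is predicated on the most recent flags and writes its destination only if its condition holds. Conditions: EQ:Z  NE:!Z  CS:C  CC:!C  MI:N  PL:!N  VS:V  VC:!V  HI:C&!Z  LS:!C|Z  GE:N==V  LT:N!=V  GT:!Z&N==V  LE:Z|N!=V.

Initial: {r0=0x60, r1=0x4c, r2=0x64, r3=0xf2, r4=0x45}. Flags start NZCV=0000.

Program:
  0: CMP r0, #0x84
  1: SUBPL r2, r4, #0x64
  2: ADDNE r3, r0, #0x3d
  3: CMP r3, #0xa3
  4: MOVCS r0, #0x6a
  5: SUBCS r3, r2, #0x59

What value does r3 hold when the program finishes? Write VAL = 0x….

[0] flags=1001 → (cmp)
[1] flags=1001 PL?F → skip
[2] flags=1001 NE?T → r3=0x9d
[3] flags=1000 → (cmp)
[4] flags=1000 CS?F → skip
[5] flags=1000 CS?F → skip

VAL = 0x9d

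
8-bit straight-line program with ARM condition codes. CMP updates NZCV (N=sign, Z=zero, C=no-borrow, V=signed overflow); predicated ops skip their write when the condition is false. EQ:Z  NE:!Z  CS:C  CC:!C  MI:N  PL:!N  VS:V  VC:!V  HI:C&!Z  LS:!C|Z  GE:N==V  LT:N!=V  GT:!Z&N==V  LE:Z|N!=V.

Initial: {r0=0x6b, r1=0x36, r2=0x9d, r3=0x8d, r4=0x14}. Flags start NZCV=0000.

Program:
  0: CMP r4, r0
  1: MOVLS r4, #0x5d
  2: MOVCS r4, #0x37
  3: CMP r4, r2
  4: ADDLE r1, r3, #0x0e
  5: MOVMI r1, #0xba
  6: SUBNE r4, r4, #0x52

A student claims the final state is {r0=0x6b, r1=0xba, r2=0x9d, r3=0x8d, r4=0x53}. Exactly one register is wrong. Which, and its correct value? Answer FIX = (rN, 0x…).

FIX = (r4, 0x0b)

0: ✓ CMP  NZCV=1000
1: ✓ MOVLS  r4←0x5d
2: · MOVCS
3: ✓ CMP  NZCV=1001
4: · ADDLE
5: ✓ MOVMI  r1←0xba
6: ✓ SUBNE  r4←0x0b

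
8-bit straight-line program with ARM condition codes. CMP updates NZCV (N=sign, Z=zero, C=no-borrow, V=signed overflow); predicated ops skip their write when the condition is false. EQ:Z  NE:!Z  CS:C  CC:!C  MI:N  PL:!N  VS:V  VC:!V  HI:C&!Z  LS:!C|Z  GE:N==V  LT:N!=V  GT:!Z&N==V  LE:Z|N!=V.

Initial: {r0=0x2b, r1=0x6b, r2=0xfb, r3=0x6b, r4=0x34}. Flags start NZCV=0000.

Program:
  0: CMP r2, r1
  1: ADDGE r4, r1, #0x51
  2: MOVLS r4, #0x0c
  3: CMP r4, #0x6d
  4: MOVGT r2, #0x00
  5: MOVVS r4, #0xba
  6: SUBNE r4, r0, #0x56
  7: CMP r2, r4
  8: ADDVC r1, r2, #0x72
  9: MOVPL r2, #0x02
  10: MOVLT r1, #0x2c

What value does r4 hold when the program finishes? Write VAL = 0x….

0: ✓ CMP  NZCV=1010
1: · ADDGE
2: · MOVLS
3: ✓ CMP  NZCV=1000
4: · MOVGT
5: · MOVVS
6: ✓ SUBNE  r4←0xd5
7: ✓ CMP  NZCV=0010
8: ✓ ADDVC  r1←0x6d
9: ✓ MOVPL  r2←0x02
10: · MOVLT

VAL = 0xd5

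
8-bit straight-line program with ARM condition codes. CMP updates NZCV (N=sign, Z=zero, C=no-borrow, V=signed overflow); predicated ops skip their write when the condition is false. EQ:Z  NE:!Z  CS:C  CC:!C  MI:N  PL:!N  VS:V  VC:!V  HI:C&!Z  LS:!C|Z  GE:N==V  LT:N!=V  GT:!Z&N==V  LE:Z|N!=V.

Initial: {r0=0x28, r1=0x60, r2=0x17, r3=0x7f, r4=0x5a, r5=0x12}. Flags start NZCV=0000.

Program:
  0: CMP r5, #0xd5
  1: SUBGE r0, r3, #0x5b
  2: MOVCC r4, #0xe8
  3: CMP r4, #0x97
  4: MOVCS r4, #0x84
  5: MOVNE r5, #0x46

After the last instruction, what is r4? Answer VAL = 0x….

VAL = 0x84

[0] flags=0000 → (cmp)
[1] flags=0000 GE?T → r0=0x24
[2] flags=0000 CC?T → r4=0xe8
[3] flags=0010 → (cmp)
[4] flags=0010 CS?T → r4=0x84
[5] flags=0010 NE?T → r5=0x46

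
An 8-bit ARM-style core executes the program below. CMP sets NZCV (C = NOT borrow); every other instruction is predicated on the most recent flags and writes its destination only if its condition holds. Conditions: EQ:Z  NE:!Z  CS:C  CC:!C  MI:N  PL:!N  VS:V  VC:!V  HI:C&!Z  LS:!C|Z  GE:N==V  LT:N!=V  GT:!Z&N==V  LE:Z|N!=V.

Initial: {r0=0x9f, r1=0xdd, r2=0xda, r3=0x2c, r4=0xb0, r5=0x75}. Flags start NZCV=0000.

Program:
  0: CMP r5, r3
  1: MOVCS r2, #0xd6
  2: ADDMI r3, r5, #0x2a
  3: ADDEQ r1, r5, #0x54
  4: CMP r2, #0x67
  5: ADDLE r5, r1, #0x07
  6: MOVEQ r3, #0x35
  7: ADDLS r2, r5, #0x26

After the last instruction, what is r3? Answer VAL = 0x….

[0] flags=0010 → (cmp)
[1] flags=0010 CS?T → r2=0xd6
[2] flags=0010 MI?F → skip
[3] flags=0010 EQ?F → skip
[4] flags=0011 → (cmp)
[5] flags=0011 LE?T → r5=0xe4
[6] flags=0011 EQ?F → skip
[7] flags=0011 LS?F → skip

VAL = 0x2c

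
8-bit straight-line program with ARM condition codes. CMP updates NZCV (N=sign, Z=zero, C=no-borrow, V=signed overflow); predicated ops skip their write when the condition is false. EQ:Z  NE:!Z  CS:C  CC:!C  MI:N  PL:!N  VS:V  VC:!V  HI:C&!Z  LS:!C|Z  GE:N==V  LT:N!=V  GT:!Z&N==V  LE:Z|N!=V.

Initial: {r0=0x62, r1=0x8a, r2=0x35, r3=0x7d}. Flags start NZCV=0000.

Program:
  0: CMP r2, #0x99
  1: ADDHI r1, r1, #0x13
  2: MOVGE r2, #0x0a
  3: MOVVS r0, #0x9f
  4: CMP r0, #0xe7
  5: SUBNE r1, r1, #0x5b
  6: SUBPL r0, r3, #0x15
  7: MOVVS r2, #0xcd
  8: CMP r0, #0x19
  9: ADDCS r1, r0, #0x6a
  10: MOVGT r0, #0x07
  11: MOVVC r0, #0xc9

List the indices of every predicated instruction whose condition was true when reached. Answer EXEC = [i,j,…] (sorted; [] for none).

EXEC = [2,3,5,9,11]

0: ✓ CMP  NZCV=1001
1: · ADDHI
2: ✓ MOVGE  r2←0x0a
3: ✓ MOVVS  r0←0x9f
4: ✓ CMP  NZCV=1000
5: ✓ SUBNE  r1←0x2f
6: · SUBPL
7: · MOVVS
8: ✓ CMP  NZCV=1010
9: ✓ ADDCS  r1←0x09
10: · MOVGT
11: ✓ MOVVC  r0←0xc9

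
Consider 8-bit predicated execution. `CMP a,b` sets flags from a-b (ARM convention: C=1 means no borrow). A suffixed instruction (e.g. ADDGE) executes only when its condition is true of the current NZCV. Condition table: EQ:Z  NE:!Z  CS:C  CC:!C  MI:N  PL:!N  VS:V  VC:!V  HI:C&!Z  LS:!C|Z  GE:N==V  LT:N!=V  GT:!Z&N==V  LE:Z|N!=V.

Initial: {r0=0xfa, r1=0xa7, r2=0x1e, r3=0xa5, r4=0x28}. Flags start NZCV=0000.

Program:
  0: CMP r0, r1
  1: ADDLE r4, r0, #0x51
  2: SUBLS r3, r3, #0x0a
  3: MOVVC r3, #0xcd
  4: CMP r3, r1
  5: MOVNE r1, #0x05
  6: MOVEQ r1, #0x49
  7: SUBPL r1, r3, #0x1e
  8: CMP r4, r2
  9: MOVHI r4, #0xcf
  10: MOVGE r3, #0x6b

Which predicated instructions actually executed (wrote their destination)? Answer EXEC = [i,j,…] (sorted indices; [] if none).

EXEC = [3,5,7,9,10]

[0] flags=0010 → (cmp)
[1] flags=0010 LE?F → skip
[2] flags=0010 LS?F → skip
[3] flags=0010 VC?T → r3=0xcd
[4] flags=0010 → (cmp)
[5] flags=0010 NE?T → r1=0x05
[6] flags=0010 EQ?F → skip
[7] flags=0010 PL?T → r1=0xaf
[8] flags=0010 → (cmp)
[9] flags=0010 HI?T → r4=0xcf
[10] flags=0010 GE?T → r3=0x6b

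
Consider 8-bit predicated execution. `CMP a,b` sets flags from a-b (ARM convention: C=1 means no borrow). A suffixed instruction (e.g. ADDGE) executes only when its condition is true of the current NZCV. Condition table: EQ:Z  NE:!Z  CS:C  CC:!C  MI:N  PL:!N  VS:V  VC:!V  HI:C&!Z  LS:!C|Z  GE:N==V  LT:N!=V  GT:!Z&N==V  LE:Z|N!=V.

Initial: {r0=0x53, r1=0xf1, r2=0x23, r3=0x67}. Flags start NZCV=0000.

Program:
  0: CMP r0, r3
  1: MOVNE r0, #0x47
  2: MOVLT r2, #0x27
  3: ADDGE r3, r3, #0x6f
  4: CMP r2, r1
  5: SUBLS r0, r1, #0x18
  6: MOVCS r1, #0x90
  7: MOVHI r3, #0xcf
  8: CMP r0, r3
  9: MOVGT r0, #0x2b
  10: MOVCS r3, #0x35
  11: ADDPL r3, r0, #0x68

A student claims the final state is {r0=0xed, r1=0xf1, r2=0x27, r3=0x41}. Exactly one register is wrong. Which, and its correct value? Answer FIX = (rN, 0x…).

0: ✓ CMP  NZCV=1000
1: ✓ MOVNE  r0←0x47
2: ✓ MOVLT  r2←0x27
3: · ADDGE
4: ✓ CMP  NZCV=0000
5: ✓ SUBLS  r0←0xd9
6: · MOVCS
7: · MOVHI
8: ✓ CMP  NZCV=0011
9: · MOVGT
10: ✓ MOVCS  r3←0x35
11: ✓ ADDPL  r3←0x41

FIX = (r0, 0xd9)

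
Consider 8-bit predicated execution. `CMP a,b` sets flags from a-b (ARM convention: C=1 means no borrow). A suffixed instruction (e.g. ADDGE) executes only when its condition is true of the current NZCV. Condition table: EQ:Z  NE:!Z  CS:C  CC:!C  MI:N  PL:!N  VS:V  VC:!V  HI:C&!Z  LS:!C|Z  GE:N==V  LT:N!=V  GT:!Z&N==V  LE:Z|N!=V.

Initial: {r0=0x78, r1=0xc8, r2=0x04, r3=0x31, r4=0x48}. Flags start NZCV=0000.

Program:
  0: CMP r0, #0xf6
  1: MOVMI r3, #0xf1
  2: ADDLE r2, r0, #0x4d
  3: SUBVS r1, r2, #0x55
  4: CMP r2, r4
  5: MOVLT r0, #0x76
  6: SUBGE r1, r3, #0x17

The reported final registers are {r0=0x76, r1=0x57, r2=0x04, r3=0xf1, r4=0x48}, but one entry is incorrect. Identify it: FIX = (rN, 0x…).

0: ✓ CMP  NZCV=1001
1: ✓ MOVMI  r3←0xf1
2: · ADDLE
3: ✓ SUBVS  r1←0xaf
4: ✓ CMP  NZCV=1000
5: ✓ MOVLT  r0←0x76
6: · SUBGE

FIX = (r1, 0xaf)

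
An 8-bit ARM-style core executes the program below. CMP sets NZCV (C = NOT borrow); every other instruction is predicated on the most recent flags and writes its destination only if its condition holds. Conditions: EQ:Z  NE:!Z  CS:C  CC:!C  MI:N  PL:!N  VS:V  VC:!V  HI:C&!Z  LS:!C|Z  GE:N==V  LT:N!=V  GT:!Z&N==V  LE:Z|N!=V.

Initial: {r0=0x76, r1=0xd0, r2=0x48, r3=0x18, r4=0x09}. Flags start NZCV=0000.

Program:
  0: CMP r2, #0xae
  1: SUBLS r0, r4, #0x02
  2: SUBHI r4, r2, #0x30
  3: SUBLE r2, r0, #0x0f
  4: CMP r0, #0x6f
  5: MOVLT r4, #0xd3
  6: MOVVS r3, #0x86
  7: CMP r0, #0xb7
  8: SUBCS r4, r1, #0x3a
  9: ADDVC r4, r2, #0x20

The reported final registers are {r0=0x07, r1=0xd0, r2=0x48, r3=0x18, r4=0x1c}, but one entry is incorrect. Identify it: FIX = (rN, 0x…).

0: ✓ CMP  NZCV=1001
1: ✓ SUBLS  r0←0x07
2: · SUBHI
3: · SUBLE
4: ✓ CMP  NZCV=1000
5: ✓ MOVLT  r4←0xd3
6: · MOVVS
7: ✓ CMP  NZCV=0000
8: · SUBCS
9: ✓ ADDVC  r4←0x68

FIX = (r4, 0x68)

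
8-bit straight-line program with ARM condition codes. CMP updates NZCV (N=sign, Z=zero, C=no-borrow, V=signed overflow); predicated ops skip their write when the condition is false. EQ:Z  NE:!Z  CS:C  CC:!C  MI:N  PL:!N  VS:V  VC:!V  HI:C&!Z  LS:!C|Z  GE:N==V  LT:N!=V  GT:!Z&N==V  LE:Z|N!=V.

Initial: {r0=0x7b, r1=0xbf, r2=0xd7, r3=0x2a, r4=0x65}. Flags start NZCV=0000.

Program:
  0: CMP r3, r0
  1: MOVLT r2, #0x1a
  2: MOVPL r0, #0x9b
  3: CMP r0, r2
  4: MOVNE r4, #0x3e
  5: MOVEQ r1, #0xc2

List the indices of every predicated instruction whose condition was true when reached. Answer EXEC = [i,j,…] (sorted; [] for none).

0: ✓ CMP  NZCV=1000
1: ✓ MOVLT  r2←0x1a
2: · MOVPL
3: ✓ CMP  NZCV=0010
4: ✓ MOVNE  r4←0x3e
5: · MOVEQ

EXEC = [1,4]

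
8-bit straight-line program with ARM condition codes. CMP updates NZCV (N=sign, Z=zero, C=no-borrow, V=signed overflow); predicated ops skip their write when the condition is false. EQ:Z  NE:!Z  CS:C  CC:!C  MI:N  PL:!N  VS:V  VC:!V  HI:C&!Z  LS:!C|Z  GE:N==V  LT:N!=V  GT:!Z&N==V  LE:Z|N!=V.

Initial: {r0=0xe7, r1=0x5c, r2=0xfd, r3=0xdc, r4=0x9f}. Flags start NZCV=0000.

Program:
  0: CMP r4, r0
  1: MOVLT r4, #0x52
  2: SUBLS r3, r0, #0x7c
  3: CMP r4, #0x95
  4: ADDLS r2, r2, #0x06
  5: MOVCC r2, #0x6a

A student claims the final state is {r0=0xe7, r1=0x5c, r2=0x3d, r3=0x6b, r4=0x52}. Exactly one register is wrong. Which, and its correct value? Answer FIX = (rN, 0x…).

FIX = (r2, 0x6a)

[0] flags=1000 → (cmp)
[1] flags=1000 LT?T → r4=0x52
[2] flags=1000 LS?T → r3=0x6b
[3] flags=1001 → (cmp)
[4] flags=1001 LS?T → r2=0x03
[5] flags=1001 CC?T → r2=0x6a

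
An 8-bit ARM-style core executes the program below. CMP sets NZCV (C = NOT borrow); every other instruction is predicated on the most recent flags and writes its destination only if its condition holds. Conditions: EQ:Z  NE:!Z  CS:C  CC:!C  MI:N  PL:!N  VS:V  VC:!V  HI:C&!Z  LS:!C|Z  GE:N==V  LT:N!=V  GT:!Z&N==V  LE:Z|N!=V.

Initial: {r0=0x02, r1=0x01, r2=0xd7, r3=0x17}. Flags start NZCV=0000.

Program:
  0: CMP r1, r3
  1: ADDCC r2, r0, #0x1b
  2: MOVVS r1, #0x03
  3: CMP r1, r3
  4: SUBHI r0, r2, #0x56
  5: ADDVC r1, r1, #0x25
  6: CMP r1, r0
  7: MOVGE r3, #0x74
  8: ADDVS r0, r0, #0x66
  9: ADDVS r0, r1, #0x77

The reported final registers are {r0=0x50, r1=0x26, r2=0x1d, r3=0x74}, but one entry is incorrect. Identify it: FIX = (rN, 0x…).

[0] flags=1000 → (cmp)
[1] flags=1000 CC?T → r2=0x1d
[2] flags=1000 VS?F → skip
[3] flags=1000 → (cmp)
[4] flags=1000 HI?F → skip
[5] flags=1000 VC?T → r1=0x26
[6] flags=0010 → (cmp)
[7] flags=0010 GE?T → r3=0x74
[8] flags=0010 VS?F → skip
[9] flags=0010 VS?F → skip

FIX = (r0, 0x02)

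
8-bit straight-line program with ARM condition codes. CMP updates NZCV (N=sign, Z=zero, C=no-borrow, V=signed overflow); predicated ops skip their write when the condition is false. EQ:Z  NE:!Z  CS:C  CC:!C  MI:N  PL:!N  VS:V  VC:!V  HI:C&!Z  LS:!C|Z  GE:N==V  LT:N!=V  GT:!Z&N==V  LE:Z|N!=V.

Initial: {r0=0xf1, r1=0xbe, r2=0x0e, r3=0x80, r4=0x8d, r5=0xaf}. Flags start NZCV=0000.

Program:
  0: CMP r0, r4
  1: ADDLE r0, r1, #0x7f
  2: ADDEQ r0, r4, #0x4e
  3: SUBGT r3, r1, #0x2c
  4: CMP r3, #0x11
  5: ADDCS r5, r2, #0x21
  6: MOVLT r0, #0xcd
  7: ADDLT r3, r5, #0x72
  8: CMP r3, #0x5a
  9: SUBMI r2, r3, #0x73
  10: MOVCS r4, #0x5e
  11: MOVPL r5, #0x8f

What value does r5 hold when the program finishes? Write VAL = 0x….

VAL = 0x8f

[0] flags=0010 → (cmp)
[1] flags=0010 LE?F → skip
[2] flags=0010 EQ?F → skip
[3] flags=0010 GT?T → r3=0x92
[4] flags=1010 → (cmp)
[5] flags=1010 CS?T → r5=0x2f
[6] flags=1010 LT?T → r0=0xcd
[7] flags=1010 LT?T → r3=0xa1
[8] flags=0011 → (cmp)
[9] flags=0011 MI?F → skip
[10] flags=0011 CS?T → r4=0x5e
[11] flags=0011 PL?T → r5=0x8f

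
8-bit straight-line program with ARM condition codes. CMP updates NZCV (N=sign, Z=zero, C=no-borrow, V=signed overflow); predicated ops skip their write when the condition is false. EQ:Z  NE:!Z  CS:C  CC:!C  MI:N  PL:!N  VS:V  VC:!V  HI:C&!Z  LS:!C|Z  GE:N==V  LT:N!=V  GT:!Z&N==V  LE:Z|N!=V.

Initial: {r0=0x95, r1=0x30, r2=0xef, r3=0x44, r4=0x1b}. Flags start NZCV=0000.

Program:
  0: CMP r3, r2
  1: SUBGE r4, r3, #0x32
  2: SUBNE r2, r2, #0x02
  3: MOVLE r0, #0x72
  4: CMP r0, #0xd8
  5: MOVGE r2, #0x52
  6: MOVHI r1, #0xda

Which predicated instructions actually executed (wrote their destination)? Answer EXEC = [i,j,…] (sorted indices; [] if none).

[0] flags=0000 → (cmp)
[1] flags=0000 GE?T → r4=0x12
[2] flags=0000 NE?T → r2=0xed
[3] flags=0000 LE?F → skip
[4] flags=1000 → (cmp)
[5] flags=1000 GE?F → skip
[6] flags=1000 HI?F → skip

EXEC = [1,2]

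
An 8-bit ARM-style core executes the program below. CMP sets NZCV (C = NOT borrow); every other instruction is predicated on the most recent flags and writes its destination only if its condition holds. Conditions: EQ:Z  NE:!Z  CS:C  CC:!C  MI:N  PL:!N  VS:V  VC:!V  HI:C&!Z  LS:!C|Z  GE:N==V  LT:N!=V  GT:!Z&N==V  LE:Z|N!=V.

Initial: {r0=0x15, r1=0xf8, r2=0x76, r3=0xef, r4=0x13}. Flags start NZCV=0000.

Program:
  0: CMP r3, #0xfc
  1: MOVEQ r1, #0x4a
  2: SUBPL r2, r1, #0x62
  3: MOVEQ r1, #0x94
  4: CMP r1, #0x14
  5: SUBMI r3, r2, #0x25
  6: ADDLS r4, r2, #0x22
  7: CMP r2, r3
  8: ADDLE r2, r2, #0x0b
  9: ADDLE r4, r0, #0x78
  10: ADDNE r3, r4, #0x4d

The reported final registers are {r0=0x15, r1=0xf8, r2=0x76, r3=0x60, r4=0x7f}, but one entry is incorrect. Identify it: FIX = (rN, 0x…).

FIX = (r4, 0x13)

0: ✓ CMP  NZCV=1000
1: · MOVEQ
2: · SUBPL
3: · MOVEQ
4: ✓ CMP  NZCV=1010
5: ✓ SUBMI  r3←0x51
6: · ADDLS
7: ✓ CMP  NZCV=0010
8: · ADDLE
9: · ADDLE
10: ✓ ADDNE  r3←0x60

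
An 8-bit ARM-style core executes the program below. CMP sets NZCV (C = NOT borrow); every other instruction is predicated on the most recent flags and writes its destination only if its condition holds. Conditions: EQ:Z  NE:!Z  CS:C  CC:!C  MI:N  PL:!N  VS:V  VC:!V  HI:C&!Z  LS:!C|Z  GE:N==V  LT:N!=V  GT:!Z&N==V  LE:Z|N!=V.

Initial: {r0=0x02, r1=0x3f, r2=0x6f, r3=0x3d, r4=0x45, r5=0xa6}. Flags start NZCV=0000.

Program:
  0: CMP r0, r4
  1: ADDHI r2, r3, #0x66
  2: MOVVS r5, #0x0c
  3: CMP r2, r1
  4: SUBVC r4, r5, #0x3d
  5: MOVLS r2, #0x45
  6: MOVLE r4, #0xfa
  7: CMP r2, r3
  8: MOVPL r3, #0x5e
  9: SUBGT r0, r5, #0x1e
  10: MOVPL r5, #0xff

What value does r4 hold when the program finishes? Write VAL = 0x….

[0] flags=1000 → (cmp)
[1] flags=1000 HI?F → skip
[2] flags=1000 VS?F → skip
[3] flags=0010 → (cmp)
[4] flags=0010 VC?T → r4=0x69
[5] flags=0010 LS?F → skip
[6] flags=0010 LE?F → skip
[7] flags=0010 → (cmp)
[8] flags=0010 PL?T → r3=0x5e
[9] flags=0010 GT?T → r0=0x88
[10] flags=0010 PL?T → r5=0xff

VAL = 0x69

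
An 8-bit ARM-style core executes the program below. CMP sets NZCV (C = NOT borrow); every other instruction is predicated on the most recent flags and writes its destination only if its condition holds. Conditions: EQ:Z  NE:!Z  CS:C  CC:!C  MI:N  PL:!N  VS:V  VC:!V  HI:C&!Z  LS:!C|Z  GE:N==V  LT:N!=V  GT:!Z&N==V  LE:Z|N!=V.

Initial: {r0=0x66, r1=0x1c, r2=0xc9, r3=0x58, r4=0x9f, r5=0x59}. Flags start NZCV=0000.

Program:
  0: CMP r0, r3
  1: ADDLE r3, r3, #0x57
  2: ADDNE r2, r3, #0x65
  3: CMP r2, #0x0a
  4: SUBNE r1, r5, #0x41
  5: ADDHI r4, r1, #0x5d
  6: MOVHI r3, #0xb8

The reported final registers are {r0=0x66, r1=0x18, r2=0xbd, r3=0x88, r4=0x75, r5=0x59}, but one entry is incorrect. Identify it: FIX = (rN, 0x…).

FIX = (r3, 0xb8)

0: ✓ CMP  NZCV=0010
1: · ADDLE
2: ✓ ADDNE  r2←0xbd
3: ✓ CMP  NZCV=1010
4: ✓ SUBNE  r1←0x18
5: ✓ ADDHI  r4←0x75
6: ✓ MOVHI  r3←0xb8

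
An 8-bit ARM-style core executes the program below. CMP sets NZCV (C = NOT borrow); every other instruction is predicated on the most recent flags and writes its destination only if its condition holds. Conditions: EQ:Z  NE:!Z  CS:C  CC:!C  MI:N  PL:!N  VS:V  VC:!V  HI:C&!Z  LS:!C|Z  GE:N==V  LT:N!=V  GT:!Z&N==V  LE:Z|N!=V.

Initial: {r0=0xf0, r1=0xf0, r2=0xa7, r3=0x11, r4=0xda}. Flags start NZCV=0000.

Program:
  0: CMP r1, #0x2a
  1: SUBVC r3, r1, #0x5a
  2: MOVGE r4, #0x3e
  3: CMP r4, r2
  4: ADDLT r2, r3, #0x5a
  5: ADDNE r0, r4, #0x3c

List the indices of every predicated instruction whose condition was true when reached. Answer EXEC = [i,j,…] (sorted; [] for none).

0: ✓ CMP  NZCV=1010
1: ✓ SUBVC  r3←0x96
2: · MOVGE
3: ✓ CMP  NZCV=0010
4: · ADDLT
5: ✓ ADDNE  r0←0x16

EXEC = [1,5]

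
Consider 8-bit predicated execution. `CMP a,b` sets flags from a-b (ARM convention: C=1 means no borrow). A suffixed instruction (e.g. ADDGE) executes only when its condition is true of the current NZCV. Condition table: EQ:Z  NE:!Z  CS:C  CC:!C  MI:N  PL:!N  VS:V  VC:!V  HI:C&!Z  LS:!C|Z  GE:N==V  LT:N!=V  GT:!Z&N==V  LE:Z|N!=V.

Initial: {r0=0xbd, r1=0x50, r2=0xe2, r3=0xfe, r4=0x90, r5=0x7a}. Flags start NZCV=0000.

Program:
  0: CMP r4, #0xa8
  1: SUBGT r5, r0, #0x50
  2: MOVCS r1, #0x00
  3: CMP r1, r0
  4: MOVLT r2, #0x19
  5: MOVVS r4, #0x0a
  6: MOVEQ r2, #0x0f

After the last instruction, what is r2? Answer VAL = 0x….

[0] flags=1000 → (cmp)
[1] flags=1000 GT?F → skip
[2] flags=1000 CS?F → skip
[3] flags=1001 → (cmp)
[4] flags=1001 LT?F → skip
[5] flags=1001 VS?T → r4=0x0a
[6] flags=1001 EQ?F → skip

VAL = 0xe2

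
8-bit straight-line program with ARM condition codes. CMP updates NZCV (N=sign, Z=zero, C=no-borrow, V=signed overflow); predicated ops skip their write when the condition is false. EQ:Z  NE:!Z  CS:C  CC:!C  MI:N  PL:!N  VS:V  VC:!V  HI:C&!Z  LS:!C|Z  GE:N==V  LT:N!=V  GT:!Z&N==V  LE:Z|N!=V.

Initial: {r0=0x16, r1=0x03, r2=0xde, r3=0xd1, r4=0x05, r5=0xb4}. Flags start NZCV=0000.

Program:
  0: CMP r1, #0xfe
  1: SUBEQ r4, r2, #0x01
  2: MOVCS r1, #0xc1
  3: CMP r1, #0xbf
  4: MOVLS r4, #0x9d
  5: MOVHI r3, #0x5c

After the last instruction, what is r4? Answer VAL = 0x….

[0] flags=0000 → (cmp)
[1] flags=0000 EQ?F → skip
[2] flags=0000 CS?F → skip
[3] flags=0000 → (cmp)
[4] flags=0000 LS?T → r4=0x9d
[5] flags=0000 HI?F → skip

VAL = 0x9d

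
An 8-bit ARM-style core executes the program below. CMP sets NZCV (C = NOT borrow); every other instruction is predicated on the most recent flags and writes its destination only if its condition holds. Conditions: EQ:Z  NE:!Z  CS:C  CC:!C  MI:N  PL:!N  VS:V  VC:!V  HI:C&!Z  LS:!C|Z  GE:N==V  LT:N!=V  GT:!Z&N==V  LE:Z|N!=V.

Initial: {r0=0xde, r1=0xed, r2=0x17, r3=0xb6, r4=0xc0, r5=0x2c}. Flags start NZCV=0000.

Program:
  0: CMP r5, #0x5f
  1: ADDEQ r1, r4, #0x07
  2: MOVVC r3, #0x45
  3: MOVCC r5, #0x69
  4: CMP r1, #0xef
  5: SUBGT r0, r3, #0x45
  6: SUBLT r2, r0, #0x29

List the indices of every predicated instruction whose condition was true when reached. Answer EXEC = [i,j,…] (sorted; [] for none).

[0] flags=1000 → (cmp)
[1] flags=1000 EQ?F → skip
[2] flags=1000 VC?T → r3=0x45
[3] flags=1000 CC?T → r5=0x69
[4] flags=1000 → (cmp)
[5] flags=1000 GT?F → skip
[6] flags=1000 LT?T → r2=0xb5

EXEC = [2,3,6]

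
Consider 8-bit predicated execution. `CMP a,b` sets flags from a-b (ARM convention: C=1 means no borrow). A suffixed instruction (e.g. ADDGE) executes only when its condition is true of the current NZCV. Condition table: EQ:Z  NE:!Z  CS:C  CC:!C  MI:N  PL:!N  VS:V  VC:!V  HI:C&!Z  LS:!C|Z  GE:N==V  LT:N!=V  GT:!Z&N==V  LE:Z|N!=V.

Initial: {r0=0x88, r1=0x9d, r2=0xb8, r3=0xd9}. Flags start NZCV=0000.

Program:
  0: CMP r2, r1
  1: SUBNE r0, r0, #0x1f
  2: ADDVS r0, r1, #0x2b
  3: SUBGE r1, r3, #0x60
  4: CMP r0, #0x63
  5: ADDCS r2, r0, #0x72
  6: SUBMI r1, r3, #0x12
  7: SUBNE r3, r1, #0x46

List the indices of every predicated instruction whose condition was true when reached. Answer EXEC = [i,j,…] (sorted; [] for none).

EXEC = [1,3,5,7]

0: ✓ CMP  NZCV=0010
1: ✓ SUBNE  r0←0x69
2: · ADDVS
3: ✓ SUBGE  r1←0x79
4: ✓ CMP  NZCV=0010
5: ✓ ADDCS  r2←0xdb
6: · SUBMI
7: ✓ SUBNE  r3←0x33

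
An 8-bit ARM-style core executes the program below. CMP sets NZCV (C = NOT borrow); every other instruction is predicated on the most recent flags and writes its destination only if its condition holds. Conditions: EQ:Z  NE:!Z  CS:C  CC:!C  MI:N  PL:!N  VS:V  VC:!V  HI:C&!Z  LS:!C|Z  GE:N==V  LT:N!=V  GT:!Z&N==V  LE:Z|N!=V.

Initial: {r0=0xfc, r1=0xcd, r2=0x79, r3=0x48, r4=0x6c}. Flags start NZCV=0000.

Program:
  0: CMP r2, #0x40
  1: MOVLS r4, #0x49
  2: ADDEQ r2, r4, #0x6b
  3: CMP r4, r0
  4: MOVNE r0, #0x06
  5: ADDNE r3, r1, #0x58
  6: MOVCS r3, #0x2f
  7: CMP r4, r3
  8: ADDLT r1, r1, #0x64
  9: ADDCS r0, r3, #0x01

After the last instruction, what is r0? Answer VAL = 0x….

VAL = 0x26

0: ✓ CMP  NZCV=0010
1: · MOVLS
2: · ADDEQ
3: ✓ CMP  NZCV=0000
4: ✓ MOVNE  r0←0x06
5: ✓ ADDNE  r3←0x25
6: · MOVCS
7: ✓ CMP  NZCV=0010
8: · ADDLT
9: ✓ ADDCS  r0←0x26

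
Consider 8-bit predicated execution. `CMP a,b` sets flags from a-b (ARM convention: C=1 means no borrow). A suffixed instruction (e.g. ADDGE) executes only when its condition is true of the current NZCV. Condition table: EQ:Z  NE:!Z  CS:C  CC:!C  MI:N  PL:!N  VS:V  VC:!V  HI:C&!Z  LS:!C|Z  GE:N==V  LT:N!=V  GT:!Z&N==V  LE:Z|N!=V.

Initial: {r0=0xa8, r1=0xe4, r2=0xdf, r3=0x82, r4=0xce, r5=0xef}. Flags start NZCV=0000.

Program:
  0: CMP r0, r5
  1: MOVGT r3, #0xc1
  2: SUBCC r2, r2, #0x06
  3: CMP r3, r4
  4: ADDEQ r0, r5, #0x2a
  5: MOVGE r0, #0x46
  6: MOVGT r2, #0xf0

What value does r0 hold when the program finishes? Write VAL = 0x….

VAL = 0xa8

0: ✓ CMP  NZCV=1000
1: · MOVGT
2: ✓ SUBCC  r2←0xd9
3: ✓ CMP  NZCV=1000
4: · ADDEQ
5: · MOVGE
6: · MOVGT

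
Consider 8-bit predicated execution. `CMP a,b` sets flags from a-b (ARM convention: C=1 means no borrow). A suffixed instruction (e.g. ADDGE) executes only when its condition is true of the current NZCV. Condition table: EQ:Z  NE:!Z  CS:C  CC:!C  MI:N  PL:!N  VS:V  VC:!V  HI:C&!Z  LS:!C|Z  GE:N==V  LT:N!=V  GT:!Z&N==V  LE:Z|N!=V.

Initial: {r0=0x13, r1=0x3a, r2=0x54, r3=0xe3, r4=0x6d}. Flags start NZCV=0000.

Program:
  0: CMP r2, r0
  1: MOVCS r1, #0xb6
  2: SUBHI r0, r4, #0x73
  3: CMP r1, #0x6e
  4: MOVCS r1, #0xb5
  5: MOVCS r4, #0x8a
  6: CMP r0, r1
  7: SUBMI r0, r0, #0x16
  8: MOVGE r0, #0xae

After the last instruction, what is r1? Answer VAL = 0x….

0: ✓ CMP  NZCV=0010
1: ✓ MOVCS  r1←0xb6
2: ✓ SUBHI  r0←0xfa
3: ✓ CMP  NZCV=0011
4: ✓ MOVCS  r1←0xb5
5: ✓ MOVCS  r4←0x8a
6: ✓ CMP  NZCV=0010
7: · SUBMI
8: ✓ MOVGE  r0←0xae

VAL = 0xb5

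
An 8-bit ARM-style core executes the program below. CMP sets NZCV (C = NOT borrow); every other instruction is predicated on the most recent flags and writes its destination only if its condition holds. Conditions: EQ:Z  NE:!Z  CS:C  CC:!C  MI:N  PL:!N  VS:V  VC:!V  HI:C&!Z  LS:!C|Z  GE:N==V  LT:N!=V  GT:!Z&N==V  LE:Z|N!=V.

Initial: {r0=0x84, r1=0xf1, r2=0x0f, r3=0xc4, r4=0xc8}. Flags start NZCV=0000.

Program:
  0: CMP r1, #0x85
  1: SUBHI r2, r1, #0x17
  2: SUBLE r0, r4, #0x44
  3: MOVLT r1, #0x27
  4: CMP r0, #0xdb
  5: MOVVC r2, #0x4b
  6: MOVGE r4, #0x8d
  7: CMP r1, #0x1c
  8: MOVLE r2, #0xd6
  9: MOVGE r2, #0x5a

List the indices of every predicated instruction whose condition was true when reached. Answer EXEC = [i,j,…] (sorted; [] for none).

EXEC = [1,5,8]

0: ✓ CMP  NZCV=0010
1: ✓ SUBHI  r2←0xda
2: · SUBLE
3: · MOVLT
4: ✓ CMP  NZCV=1000
5: ✓ MOVVC  r2←0x4b
6: · MOVGE
7: ✓ CMP  NZCV=1010
8: ✓ MOVLE  r2←0xd6
9: · MOVGE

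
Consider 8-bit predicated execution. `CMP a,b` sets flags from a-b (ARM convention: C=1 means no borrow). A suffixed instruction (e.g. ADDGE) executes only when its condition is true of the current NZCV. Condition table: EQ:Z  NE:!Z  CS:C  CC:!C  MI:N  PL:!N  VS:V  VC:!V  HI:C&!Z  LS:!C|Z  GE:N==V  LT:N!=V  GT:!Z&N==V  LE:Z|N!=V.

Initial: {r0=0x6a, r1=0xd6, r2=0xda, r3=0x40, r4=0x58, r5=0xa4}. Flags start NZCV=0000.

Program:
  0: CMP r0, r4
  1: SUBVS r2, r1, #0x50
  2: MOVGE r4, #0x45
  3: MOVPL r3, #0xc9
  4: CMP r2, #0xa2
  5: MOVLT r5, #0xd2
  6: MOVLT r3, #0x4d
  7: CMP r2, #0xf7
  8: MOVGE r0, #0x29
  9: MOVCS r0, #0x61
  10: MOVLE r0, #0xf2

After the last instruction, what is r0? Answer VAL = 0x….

[0] flags=0010 → (cmp)
[1] flags=0010 VS?F → skip
[2] flags=0010 GE?T → r4=0x45
[3] flags=0010 PL?T → r3=0xc9
[4] flags=0010 → (cmp)
[5] flags=0010 LT?F → skip
[6] flags=0010 LT?F → skip
[7] flags=1000 → (cmp)
[8] flags=1000 GE?F → skip
[9] flags=1000 CS?F → skip
[10] flags=1000 LE?T → r0=0xf2

VAL = 0xf2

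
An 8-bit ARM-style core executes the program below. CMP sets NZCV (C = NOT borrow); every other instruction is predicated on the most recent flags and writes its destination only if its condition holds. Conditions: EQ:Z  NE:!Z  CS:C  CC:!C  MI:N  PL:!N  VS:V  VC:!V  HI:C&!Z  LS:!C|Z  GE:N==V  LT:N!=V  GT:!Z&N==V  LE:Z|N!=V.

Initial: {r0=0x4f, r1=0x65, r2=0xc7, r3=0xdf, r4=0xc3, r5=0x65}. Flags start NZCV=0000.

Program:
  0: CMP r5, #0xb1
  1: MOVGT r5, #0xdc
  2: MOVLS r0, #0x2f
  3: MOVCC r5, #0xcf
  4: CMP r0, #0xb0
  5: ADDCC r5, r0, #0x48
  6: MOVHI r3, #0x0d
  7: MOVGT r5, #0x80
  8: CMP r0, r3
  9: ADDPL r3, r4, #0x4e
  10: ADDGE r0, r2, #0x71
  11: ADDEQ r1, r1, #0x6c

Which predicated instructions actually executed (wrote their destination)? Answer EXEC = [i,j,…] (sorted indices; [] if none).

EXEC = [1,2,3,5,7,9,10]

0: ✓ CMP  NZCV=1001
1: ✓ MOVGT  r5←0xdc
2: ✓ MOVLS  r0←0x2f
3: ✓ MOVCC  r5←0xcf
4: ✓ CMP  NZCV=0000
5: ✓ ADDCC  r5←0x77
6: · MOVHI
7: ✓ MOVGT  r5←0x80
8: ✓ CMP  NZCV=0000
9: ✓ ADDPL  r3←0x11
10: ✓ ADDGE  r0←0x38
11: · ADDEQ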